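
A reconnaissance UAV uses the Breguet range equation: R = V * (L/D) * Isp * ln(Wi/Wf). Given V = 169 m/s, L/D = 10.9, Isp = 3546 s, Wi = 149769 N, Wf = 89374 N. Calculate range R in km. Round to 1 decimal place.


Step 1: Coefficient = V * (L/D) * Isp = 169 * 10.9 * 3546 = 6532086.6 m
Step 2: Wi/Wf = 149769 / 89374 = 1.675756
Step 3: ln(1.675756) = 0.516264
Step 4: R = 6532086.6 * 0.516264 = 3372283.1 m = 3372.3 km

3372.3


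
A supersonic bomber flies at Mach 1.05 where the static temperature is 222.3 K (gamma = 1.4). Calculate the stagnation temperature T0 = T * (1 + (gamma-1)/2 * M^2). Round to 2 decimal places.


Step 1: (gamma-1)/2 = 0.2
Step 2: M^2 = 1.1025
Step 3: 1 + 0.2 * 1.1025 = 1.2205
Step 4: T0 = 222.3 * 1.2205 = 271.32 K

271.32


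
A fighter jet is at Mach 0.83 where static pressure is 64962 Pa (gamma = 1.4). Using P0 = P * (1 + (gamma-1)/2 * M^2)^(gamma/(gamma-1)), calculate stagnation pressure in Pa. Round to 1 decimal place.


Step 1: (gamma-1)/2 * M^2 = 0.2 * 0.6889 = 0.13778
Step 2: 1 + 0.13778 = 1.13778
Step 3: Exponent gamma/(gamma-1) = 3.5
Step 4: P0 = 64962 * 1.13778^3.5 = 102061.8 Pa

102061.8


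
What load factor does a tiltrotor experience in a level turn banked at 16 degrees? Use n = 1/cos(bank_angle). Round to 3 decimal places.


Step 1: Convert 16 degrees to radians = 0.279253
Step 2: cos(16 deg) = 0.961262
Step 3: n = 1 / 0.961262 = 1.040

1.040


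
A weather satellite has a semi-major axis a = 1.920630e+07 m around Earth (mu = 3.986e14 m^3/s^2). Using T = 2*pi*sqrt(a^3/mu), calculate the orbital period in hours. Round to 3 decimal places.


Step 1: a^3 / mu = 7.084858e+21 / 3.986e14 = 1.777435e+07
Step 2: sqrt(1.777435e+07) = 4215.9642 s
Step 3: T = 2*pi * 4215.9642 = 26489.68 s
Step 4: T in hours = 26489.68 / 3600 = 7.358 hours

7.358


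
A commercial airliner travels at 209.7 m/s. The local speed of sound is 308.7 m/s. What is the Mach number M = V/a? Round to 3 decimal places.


Step 1: M = V / a = 209.7 / 308.7
Step 2: M = 0.679

0.679


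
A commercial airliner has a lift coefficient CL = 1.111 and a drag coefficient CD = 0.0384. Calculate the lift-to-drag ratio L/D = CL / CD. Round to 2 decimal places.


Step 1: L/D = CL / CD = 1.111 / 0.0384
Step 2: L/D = 28.93

28.93


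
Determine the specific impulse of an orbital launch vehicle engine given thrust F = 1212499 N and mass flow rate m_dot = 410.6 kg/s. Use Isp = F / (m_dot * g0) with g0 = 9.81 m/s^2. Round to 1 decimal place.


Step 1: m_dot * g0 = 410.6 * 9.81 = 4027.99
Step 2: Isp = 1212499 / 4027.99 = 301.0 s

301.0


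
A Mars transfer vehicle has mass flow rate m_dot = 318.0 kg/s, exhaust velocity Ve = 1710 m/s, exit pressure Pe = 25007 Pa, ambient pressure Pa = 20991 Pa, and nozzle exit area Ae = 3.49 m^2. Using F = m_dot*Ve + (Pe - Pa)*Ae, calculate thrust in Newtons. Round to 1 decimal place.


Step 1: Momentum thrust = m_dot * Ve = 318.0 * 1710 = 543780.0 N
Step 2: Pressure thrust = (Pe - Pa) * Ae = (25007 - 20991) * 3.49 = 14015.84 N
Step 3: Total thrust F = 543780.0 + 14015.84 = 557795.8 N

557795.8


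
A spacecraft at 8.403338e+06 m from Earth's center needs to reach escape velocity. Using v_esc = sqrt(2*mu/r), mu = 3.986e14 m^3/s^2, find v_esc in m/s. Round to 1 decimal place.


Step 1: 2*mu/r = 2 * 3.986e14 / 8.403338e+06 = 94867063.5407
Step 2: v_esc = sqrt(94867063.5407) = 9740.0 m/s

9740.0


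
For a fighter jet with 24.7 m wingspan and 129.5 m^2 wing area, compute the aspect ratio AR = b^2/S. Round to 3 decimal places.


Step 1: b^2 = 24.7^2 = 610.09
Step 2: AR = 610.09 / 129.5 = 4.711

4.711


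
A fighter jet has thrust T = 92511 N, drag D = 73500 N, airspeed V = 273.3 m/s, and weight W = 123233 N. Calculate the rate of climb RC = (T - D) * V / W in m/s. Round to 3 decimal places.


Step 1: Excess thrust = T - D = 92511 - 73500 = 19011 N
Step 2: Excess power = 19011 * 273.3 = 5195706.3 W
Step 3: RC = 5195706.3 / 123233 = 42.162 m/s

42.162


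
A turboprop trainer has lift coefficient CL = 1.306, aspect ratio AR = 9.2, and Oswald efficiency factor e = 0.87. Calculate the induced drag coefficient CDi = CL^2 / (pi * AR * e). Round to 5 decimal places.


Step 1: CL^2 = 1.306^2 = 1.705636
Step 2: pi * AR * e = 3.14159 * 9.2 * 0.87 = 25.145308
Step 3: CDi = 1.705636 / 25.145308 = 0.06783

0.06783


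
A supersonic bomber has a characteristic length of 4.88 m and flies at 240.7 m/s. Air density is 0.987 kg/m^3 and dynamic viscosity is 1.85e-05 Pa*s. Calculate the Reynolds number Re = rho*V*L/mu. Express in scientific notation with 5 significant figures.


Step 1: Numerator = rho * V * L = 0.987 * 240.7 * 4.88 = 1159.345992
Step 2: Re = 1159.345992 / 1.85e-05
Step 3: Re = 6.2667e+07

6.2667e+07


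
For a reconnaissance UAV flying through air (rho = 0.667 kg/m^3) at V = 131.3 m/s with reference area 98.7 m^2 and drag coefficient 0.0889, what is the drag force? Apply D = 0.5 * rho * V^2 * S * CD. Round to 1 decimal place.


Step 1: Dynamic pressure q = 0.5 * 0.667 * 131.3^2 = 5749.4366 Pa
Step 2: Drag D = q * S * CD = 5749.4366 * 98.7 * 0.0889
Step 3: D = 50448.0 N

50448.0


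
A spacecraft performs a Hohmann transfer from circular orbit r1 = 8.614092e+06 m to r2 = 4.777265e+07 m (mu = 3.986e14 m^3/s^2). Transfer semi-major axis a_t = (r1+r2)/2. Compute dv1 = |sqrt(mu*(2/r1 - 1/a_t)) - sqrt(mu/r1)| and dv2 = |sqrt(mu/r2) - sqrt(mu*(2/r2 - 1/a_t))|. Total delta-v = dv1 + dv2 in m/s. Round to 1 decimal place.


Step 1: Transfer semi-major axis a_t = (8.614092e+06 + 4.777265e+07) / 2 = 2.819337e+07 m
Step 2: v1 (circular at r1) = sqrt(mu/r1) = 6802.43 m/s
Step 3: v_t1 = sqrt(mu*(2/r1 - 1/a_t)) = 8854.83 m/s
Step 4: dv1 = |8854.83 - 6802.43| = 2052.4 m/s
Step 5: v2 (circular at r2) = 2888.54 m/s, v_t2 = 1596.65 m/s
Step 6: dv2 = |2888.54 - 1596.65| = 1291.89 m/s
Step 7: Total delta-v = 2052.4 + 1291.89 = 3344.3 m/s

3344.3


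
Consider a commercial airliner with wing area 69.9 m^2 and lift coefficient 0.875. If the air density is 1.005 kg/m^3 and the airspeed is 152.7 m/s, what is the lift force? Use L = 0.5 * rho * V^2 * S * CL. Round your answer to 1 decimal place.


Step 1: Calculate dynamic pressure q = 0.5 * 1.005 * 152.7^2 = 0.5 * 1.005 * 23317.29 = 11716.9382 Pa
Step 2: Multiply by wing area and lift coefficient: L = 11716.9382 * 69.9 * 0.875
Step 3: L = 819013.9819 * 0.875 = 716637.2 N

716637.2


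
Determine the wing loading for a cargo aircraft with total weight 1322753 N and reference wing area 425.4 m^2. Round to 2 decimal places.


Step 1: Wing loading = W / S = 1322753 / 425.4
Step 2: Wing loading = 3109.43 N/m^2

3109.43


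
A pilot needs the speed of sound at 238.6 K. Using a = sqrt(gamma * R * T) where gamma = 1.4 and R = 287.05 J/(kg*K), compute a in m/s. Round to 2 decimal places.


Step 1: gamma * R * T = 1.4 * 287.05 * 238.6 = 95886.182
Step 2: a = sqrt(95886.182) = 309.65 m/s

309.65


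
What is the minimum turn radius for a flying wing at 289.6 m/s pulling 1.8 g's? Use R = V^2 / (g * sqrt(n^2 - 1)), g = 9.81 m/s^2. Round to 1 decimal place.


Step 1: V^2 = 289.6^2 = 83868.16
Step 2: n^2 - 1 = 1.8^2 - 1 = 2.24
Step 3: sqrt(2.24) = 1.496663
Step 4: R = 83868.16 / (9.81 * 1.496663) = 5712.2 m

5712.2


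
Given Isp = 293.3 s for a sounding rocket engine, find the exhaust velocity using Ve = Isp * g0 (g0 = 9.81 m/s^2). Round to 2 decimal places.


Step 1: Ve = Isp * g0 = 293.3 * 9.81
Step 2: Ve = 2877.27 m/s

2877.27


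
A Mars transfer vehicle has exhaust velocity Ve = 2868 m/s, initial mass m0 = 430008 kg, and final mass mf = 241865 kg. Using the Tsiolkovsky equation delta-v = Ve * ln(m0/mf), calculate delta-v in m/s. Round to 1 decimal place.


Step 1: Mass ratio m0/mf = 430008 / 241865 = 1.777884
Step 2: ln(1.777884) = 0.575424
Step 3: delta-v = 2868 * 0.575424 = 1650.3 m/s

1650.3


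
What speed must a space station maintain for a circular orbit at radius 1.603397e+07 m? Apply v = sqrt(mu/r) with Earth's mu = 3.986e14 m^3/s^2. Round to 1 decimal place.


Step 1: mu / r = 3.986e14 / 1.603397e+07 = 24859719.7076
Step 2: v = sqrt(24859719.7076) = 4986.0 m/s

4986.0


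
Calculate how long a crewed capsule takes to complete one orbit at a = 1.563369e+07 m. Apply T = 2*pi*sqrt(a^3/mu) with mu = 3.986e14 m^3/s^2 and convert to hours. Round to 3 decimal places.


Step 1: a^3 / mu = 3.821066e+21 / 3.986e14 = 9.586216e+06
Step 2: sqrt(9.586216e+06) = 3096.1614 s
Step 3: T = 2*pi * 3096.1614 = 19453.76 s
Step 4: T in hours = 19453.76 / 3600 = 5.404 hours

5.404


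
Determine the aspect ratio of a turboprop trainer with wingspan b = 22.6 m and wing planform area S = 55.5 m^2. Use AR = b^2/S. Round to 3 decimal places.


Step 1: b^2 = 22.6^2 = 510.76
Step 2: AR = 510.76 / 55.5 = 9.203

9.203


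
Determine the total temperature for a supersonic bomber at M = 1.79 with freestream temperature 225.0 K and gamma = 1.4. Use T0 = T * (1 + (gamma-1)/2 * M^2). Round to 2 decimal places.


Step 1: (gamma-1)/2 = 0.2
Step 2: M^2 = 3.2041
Step 3: 1 + 0.2 * 3.2041 = 1.64082
Step 4: T0 = 225.0 * 1.64082 = 369.18 K

369.18


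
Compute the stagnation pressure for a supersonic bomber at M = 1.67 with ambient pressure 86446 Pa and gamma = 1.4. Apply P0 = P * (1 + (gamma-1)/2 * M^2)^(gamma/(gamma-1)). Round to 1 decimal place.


Step 1: (gamma-1)/2 * M^2 = 0.2 * 2.7889 = 0.55778
Step 2: 1 + 0.55778 = 1.55778
Step 3: Exponent gamma/(gamma-1) = 3.5
Step 4: P0 = 86446 * 1.55778^3.5 = 407864.9 Pa

407864.9


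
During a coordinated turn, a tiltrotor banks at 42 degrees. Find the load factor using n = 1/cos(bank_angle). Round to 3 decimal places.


Step 1: Convert 42 degrees to radians = 0.733038
Step 2: cos(42 deg) = 0.743145
Step 3: n = 1 / 0.743145 = 1.346

1.346


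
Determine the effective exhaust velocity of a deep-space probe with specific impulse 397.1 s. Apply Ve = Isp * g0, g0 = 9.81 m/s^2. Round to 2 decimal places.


Step 1: Ve = Isp * g0 = 397.1 * 9.81
Step 2: Ve = 3895.55 m/s

3895.55


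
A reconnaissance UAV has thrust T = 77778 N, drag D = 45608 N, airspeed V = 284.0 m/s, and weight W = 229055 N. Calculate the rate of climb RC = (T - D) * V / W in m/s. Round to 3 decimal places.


Step 1: Excess thrust = T - D = 77778 - 45608 = 32170 N
Step 2: Excess power = 32170 * 284.0 = 9136280.0 W
Step 3: RC = 9136280.0 / 229055 = 39.887 m/s

39.887


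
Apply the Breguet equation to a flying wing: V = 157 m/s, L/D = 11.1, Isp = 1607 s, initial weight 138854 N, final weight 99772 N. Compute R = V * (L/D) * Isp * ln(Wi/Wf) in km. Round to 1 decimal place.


Step 1: Coefficient = V * (L/D) * Isp = 157 * 11.1 * 1607 = 2800518.9 m
Step 2: Wi/Wf = 138854 / 99772 = 1.391713
Step 3: ln(1.391713) = 0.330535
Step 4: R = 2800518.9 * 0.330535 = 925670.7 m = 925.7 km

925.7


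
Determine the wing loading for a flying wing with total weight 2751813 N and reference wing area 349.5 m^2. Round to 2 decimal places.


Step 1: Wing loading = W / S = 2751813 / 349.5
Step 2: Wing loading = 7873.57 N/m^2

7873.57


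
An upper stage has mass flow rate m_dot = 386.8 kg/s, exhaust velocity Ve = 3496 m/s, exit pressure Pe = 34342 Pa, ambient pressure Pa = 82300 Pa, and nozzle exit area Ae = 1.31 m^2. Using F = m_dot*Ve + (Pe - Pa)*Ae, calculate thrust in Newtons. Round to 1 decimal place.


Step 1: Momentum thrust = m_dot * Ve = 386.8 * 3496 = 1352252.8 N
Step 2: Pressure thrust = (Pe - Pa) * Ae = (34342 - 82300) * 1.31 = -62824.98 N
Step 3: Total thrust F = 1352252.8 + -62824.98 = 1289427.8 N

1289427.8


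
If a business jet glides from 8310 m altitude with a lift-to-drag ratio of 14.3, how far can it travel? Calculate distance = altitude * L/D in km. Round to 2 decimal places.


Step 1: Glide distance = altitude * L/D = 8310 * 14.3 = 118833.0 m
Step 2: Convert to km: 118833.0 / 1000 = 118.83 km

118.83


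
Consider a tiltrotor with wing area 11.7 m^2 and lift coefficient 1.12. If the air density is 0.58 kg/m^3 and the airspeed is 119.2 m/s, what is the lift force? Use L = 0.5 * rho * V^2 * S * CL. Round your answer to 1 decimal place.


Step 1: Calculate dynamic pressure q = 0.5 * 0.58 * 119.2^2 = 0.5 * 0.58 * 14208.64 = 4120.5056 Pa
Step 2: Multiply by wing area and lift coefficient: L = 4120.5056 * 11.7 * 1.12
Step 3: L = 48209.9155 * 1.12 = 53995.1 N

53995.1


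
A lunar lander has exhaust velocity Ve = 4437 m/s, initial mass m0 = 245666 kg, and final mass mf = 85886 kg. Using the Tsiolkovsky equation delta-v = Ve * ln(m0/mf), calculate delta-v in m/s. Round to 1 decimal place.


Step 1: Mass ratio m0/mf = 245666 / 85886 = 2.860373
Step 2: ln(2.860373) = 1.050952
Step 3: delta-v = 4437 * 1.050952 = 4663.1 m/s

4663.1


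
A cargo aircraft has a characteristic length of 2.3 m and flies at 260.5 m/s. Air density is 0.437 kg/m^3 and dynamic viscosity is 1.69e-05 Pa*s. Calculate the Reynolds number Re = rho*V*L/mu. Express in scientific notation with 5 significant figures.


Step 1: Numerator = rho * V * L = 0.437 * 260.5 * 2.3 = 261.82855
Step 2: Re = 261.82855 / 1.69e-05
Step 3: Re = 1.5493e+07

1.5493e+07


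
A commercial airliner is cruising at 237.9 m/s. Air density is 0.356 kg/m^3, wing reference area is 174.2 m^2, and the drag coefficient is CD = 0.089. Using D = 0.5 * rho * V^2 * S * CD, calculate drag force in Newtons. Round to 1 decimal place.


Step 1: Dynamic pressure q = 0.5 * 0.356 * 237.9^2 = 10074.161 Pa
Step 2: Drag D = q * S * CD = 10074.161 * 174.2 * 0.089
Step 3: D = 156187.8 N

156187.8


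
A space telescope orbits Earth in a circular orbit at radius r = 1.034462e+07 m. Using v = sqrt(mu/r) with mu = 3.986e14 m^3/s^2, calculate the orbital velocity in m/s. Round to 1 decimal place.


Step 1: mu / r = 3.986e14 / 1.034462e+07 = 38532106.5443
Step 2: v = sqrt(38532106.5443) = 6207.4 m/s

6207.4


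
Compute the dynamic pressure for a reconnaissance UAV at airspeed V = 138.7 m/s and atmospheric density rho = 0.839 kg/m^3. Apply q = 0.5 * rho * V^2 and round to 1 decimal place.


Step 1: V^2 = 138.7^2 = 19237.69
Step 2: q = 0.5 * 0.839 * 19237.69
Step 3: q = 8070.2 Pa

8070.2


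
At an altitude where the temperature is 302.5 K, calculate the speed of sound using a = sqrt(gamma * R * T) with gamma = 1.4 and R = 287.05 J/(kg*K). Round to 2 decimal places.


Step 1: gamma * R * T = 1.4 * 287.05 * 302.5 = 121565.675
Step 2: a = sqrt(121565.675) = 348.66 m/s

348.66


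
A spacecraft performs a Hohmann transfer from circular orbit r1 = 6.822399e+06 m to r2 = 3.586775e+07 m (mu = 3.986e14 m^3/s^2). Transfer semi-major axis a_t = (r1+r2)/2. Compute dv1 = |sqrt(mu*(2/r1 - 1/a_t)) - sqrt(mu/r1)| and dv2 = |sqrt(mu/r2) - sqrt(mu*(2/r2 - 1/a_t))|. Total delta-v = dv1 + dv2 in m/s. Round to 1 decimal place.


Step 1: Transfer semi-major axis a_t = (6.822399e+06 + 3.586775e+07) / 2 = 2.134507e+07 m
Step 2: v1 (circular at r1) = sqrt(mu/r1) = 7643.64 m/s
Step 3: v_t1 = sqrt(mu*(2/r1 - 1/a_t)) = 9908.4 m/s
Step 4: dv1 = |9908.4 - 7643.64| = 2264.76 m/s
Step 5: v2 (circular at r2) = 3333.62 m/s, v_t2 = 1884.67 m/s
Step 6: dv2 = |3333.62 - 1884.67| = 1448.95 m/s
Step 7: Total delta-v = 2264.76 + 1448.95 = 3713.7 m/s

3713.7


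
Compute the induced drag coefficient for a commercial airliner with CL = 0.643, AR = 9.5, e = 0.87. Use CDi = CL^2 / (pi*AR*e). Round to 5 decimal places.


Step 1: CL^2 = 0.643^2 = 0.413449
Step 2: pi * AR * e = 3.14159 * 9.5 * 0.87 = 25.965263
Step 3: CDi = 0.413449 / 25.965263 = 0.01592

0.01592


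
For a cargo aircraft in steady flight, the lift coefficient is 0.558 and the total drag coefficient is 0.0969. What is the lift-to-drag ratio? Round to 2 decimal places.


Step 1: L/D = CL / CD = 0.558 / 0.0969
Step 2: L/D = 5.76

5.76


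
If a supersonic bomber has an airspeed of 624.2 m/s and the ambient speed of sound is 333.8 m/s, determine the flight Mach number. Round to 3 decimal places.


Step 1: M = V / a = 624.2 / 333.8
Step 2: M = 1.870

1.870


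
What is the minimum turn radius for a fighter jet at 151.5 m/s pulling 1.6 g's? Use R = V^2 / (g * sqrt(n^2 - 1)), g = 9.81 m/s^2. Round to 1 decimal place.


Step 1: V^2 = 151.5^2 = 22952.25
Step 2: n^2 - 1 = 1.6^2 - 1 = 1.56
Step 3: sqrt(1.56) = 1.249
Step 4: R = 22952.25 / (9.81 * 1.249) = 1873.2 m

1873.2


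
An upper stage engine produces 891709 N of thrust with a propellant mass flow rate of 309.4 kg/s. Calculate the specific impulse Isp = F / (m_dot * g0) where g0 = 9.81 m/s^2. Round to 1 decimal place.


Step 1: m_dot * g0 = 309.4 * 9.81 = 3035.21
Step 2: Isp = 891709 / 3035.21 = 293.8 s

293.8


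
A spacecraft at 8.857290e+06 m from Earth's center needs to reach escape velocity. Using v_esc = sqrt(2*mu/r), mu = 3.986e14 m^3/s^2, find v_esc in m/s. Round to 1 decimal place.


Step 1: 2*mu/r = 2 * 3.986e14 / 8.857290e+06 = 90004956.3693
Step 2: v_esc = sqrt(90004956.3693) = 9487.1 m/s

9487.1


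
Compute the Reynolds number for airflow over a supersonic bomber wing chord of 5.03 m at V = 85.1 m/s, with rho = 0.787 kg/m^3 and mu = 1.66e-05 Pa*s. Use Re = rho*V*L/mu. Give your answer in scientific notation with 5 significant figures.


Step 1: Numerator = rho * V * L = 0.787 * 85.1 * 5.03 = 336.877711
Step 2: Re = 336.877711 / 1.66e-05
Step 3: Re = 2.0294e+07

2.0294e+07


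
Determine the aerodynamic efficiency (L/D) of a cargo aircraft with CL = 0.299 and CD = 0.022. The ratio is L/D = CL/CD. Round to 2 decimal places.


Step 1: L/D = CL / CD = 0.299 / 0.022
Step 2: L/D = 13.59

13.59


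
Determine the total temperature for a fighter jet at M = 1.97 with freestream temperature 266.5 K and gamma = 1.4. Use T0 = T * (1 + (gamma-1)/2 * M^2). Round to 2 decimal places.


Step 1: (gamma-1)/2 = 0.2
Step 2: M^2 = 3.8809
Step 3: 1 + 0.2 * 3.8809 = 1.77618
Step 4: T0 = 266.5 * 1.77618 = 473.35 K

473.35


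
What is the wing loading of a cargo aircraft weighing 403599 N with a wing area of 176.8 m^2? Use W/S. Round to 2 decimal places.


Step 1: Wing loading = W / S = 403599 / 176.8
Step 2: Wing loading = 2282.80 N/m^2

2282.80


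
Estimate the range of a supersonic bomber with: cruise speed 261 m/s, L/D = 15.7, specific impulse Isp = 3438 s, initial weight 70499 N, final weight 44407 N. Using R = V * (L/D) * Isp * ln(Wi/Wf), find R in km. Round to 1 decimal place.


Step 1: Coefficient = V * (L/D) * Isp = 261 * 15.7 * 3438 = 14087892.6 m
Step 2: Wi/Wf = 70499 / 44407 = 1.587565
Step 3: ln(1.587565) = 0.462201
Step 4: R = 14087892.6 * 0.462201 = 6511443.8 m = 6511.4 km

6511.4


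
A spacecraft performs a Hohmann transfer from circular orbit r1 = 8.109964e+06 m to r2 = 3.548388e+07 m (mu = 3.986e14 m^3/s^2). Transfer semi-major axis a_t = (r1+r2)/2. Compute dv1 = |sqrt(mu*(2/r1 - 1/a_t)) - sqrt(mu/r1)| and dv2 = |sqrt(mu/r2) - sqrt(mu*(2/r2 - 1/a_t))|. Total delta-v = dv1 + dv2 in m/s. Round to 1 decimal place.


Step 1: Transfer semi-major axis a_t = (8.109964e+06 + 3.548388e+07) / 2 = 2.179692e+07 m
Step 2: v1 (circular at r1) = sqrt(mu/r1) = 7010.66 m/s
Step 3: v_t1 = sqrt(mu*(2/r1 - 1/a_t)) = 8944.93 m/s
Step 4: dv1 = |8944.93 - 7010.66| = 1934.27 m/s
Step 5: v2 (circular at r2) = 3351.61 m/s, v_t2 = 2044.4 m/s
Step 6: dv2 = |3351.61 - 2044.4| = 1307.21 m/s
Step 7: Total delta-v = 1934.27 + 1307.21 = 3241.5 m/s

3241.5


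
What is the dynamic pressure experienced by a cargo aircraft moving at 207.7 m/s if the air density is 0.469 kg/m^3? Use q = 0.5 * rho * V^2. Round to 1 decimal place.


Step 1: V^2 = 207.7^2 = 43139.29
Step 2: q = 0.5 * 0.469 * 43139.29
Step 3: q = 10116.2 Pa

10116.2


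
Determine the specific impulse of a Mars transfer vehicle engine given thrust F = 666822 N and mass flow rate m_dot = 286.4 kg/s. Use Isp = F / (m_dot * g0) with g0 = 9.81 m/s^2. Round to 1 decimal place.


Step 1: m_dot * g0 = 286.4 * 9.81 = 2809.58
Step 2: Isp = 666822 / 2809.58 = 237.3 s

237.3


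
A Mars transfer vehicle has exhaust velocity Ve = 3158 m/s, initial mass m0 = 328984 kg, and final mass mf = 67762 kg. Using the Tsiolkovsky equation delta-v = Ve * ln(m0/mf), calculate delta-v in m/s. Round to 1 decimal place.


Step 1: Mass ratio m0/mf = 328984 / 67762 = 4.854992
Step 2: ln(4.854992) = 1.580008
Step 3: delta-v = 3158 * 1.580008 = 4989.7 m/s

4989.7


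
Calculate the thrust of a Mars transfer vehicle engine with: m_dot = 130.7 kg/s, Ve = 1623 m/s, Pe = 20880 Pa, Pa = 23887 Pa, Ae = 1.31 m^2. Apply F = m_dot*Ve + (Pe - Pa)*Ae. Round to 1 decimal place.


Step 1: Momentum thrust = m_dot * Ve = 130.7 * 1623 = 212126.1 N
Step 2: Pressure thrust = (Pe - Pa) * Ae = (20880 - 23887) * 1.31 = -3939.17 N
Step 3: Total thrust F = 212126.1 + -3939.17 = 208186.9 N

208186.9


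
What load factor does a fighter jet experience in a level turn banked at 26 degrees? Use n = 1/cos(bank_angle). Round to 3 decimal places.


Step 1: Convert 26 degrees to radians = 0.453786
Step 2: cos(26 deg) = 0.898794
Step 3: n = 1 / 0.898794 = 1.113

1.113


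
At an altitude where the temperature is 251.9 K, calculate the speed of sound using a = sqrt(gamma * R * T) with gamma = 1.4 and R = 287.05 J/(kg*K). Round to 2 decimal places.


Step 1: gamma * R * T = 1.4 * 287.05 * 251.9 = 101231.053
Step 2: a = sqrt(101231.053) = 318.17 m/s

318.17


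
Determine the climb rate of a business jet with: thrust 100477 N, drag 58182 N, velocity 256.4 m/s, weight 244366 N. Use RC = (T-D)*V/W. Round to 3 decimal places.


Step 1: Excess thrust = T - D = 100477 - 58182 = 42295 N
Step 2: Excess power = 42295 * 256.4 = 10844438.0 W
Step 3: RC = 10844438.0 / 244366 = 44.378 m/s

44.378


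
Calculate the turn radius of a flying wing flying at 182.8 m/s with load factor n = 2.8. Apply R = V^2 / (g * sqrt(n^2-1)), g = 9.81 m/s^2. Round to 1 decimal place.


Step 1: V^2 = 182.8^2 = 33415.84
Step 2: n^2 - 1 = 2.8^2 - 1 = 6.84
Step 3: sqrt(6.84) = 2.615339
Step 4: R = 33415.84 / (9.81 * 2.615339) = 1302.4 m

1302.4


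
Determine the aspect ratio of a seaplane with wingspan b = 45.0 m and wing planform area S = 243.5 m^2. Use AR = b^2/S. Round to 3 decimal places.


Step 1: b^2 = 45.0^2 = 2025.0
Step 2: AR = 2025.0 / 243.5 = 8.316

8.316


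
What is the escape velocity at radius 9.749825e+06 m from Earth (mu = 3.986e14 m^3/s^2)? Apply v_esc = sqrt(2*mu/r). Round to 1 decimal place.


Step 1: 2*mu/r = 2 * 3.986e14 / 9.749825e+06 = 81765570.1513
Step 2: v_esc = sqrt(81765570.1513) = 9042.4 m/s

9042.4


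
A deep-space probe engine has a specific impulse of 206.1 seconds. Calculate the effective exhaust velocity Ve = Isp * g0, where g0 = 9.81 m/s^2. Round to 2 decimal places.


Step 1: Ve = Isp * g0 = 206.1 * 9.81
Step 2: Ve = 2021.84 m/s

2021.84


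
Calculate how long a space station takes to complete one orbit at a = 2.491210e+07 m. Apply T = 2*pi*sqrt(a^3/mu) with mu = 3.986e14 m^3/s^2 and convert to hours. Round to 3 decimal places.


Step 1: a^3 / mu = 1.546077e+22 / 3.986e14 = 3.878767e+07
Step 2: sqrt(3.878767e+07) = 6227.975 s
Step 3: T = 2*pi * 6227.975 = 39131.52 s
Step 4: T in hours = 39131.52 / 3600 = 10.870 hours

10.870


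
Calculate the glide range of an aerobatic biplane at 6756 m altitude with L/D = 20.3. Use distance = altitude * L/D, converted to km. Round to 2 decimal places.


Step 1: Glide distance = altitude * L/D = 6756 * 20.3 = 137146.8 m
Step 2: Convert to km: 137146.8 / 1000 = 137.15 km

137.15


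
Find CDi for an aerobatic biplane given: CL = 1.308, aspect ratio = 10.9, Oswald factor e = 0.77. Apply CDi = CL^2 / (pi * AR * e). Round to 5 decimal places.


Step 1: CL^2 = 1.308^2 = 1.710864
Step 2: pi * AR * e = 3.14159 * 10.9 * 0.77 = 26.367387
Step 3: CDi = 1.710864 / 26.367387 = 0.06489

0.06489


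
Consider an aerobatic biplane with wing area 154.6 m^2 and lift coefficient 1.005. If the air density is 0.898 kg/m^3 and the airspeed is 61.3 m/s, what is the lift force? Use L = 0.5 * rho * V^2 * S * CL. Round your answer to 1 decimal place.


Step 1: Calculate dynamic pressure q = 0.5 * 0.898 * 61.3^2 = 0.5 * 0.898 * 3757.69 = 1687.2028 Pa
Step 2: Multiply by wing area and lift coefficient: L = 1687.2028 * 154.6 * 1.005
Step 3: L = 260841.5544 * 1.005 = 262145.8 N

262145.8


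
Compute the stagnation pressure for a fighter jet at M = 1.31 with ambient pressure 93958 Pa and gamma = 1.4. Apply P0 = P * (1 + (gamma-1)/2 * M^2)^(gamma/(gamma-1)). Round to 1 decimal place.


Step 1: (gamma-1)/2 * M^2 = 0.2 * 1.7161 = 0.34322
Step 2: 1 + 0.34322 = 1.34322
Step 3: Exponent gamma/(gamma-1) = 3.5
Step 4: P0 = 93958 * 1.34322^3.5 = 263905.7 Pa

263905.7


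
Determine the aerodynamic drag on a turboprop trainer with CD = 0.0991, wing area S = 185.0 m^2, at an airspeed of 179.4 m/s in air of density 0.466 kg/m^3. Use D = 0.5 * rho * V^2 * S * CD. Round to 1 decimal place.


Step 1: Dynamic pressure q = 0.5 * 0.466 * 179.4^2 = 7498.9559 Pa
Step 2: Drag D = q * S * CD = 7498.9559 * 185.0 * 0.0991
Step 3: D = 137482.1 N

137482.1


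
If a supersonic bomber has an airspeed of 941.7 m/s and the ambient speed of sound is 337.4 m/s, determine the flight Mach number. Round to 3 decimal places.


Step 1: M = V / a = 941.7 / 337.4
Step 2: M = 2.791

2.791


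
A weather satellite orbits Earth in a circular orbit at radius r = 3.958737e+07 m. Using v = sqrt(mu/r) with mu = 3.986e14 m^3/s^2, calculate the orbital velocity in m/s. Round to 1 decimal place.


Step 1: mu / r = 3.986e14 / 3.958737e+07 = 10068867.9243
Step 2: v = sqrt(10068867.9243) = 3173.1 m/s

3173.1


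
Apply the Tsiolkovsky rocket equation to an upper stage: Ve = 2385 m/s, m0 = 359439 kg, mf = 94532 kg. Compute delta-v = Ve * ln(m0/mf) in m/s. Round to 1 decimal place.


Step 1: Mass ratio m0/mf = 359439 / 94532 = 3.8023
Step 2: ln(3.8023) = 1.335606
Step 3: delta-v = 2385 * 1.335606 = 3185.4 m/s

3185.4


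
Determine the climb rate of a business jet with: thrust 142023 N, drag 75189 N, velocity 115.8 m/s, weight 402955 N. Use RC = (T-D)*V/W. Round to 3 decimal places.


Step 1: Excess thrust = T - D = 142023 - 75189 = 66834 N
Step 2: Excess power = 66834 * 115.8 = 7739377.2 W
Step 3: RC = 7739377.2 / 402955 = 19.207 m/s

19.207


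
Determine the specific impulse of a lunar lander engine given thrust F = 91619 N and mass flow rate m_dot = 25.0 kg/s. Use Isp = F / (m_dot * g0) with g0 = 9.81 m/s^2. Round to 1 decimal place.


Step 1: m_dot * g0 = 25.0 * 9.81 = 245.25
Step 2: Isp = 91619 / 245.25 = 373.6 s

373.6


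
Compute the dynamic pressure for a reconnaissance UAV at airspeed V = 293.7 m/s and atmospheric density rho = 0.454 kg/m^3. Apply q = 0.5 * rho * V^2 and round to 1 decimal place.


Step 1: V^2 = 293.7^2 = 86259.69
Step 2: q = 0.5 * 0.454 * 86259.69
Step 3: q = 19580.9 Pa

19580.9


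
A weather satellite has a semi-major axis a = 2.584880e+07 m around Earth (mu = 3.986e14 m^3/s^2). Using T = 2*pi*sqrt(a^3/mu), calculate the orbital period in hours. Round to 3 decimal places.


Step 1: a^3 / mu = 1.727115e+22 / 3.986e14 = 4.332952e+07
Step 2: sqrt(4.332952e+07) = 6582.5161 s
Step 3: T = 2*pi * 6582.5161 = 41359.17 s
Step 4: T in hours = 41359.17 / 3600 = 11.489 hours

11.489


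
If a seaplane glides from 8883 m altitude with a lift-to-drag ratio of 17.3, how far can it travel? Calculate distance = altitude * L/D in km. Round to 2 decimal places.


Step 1: Glide distance = altitude * L/D = 8883 * 17.3 = 153675.9 m
Step 2: Convert to km: 153675.9 / 1000 = 153.68 km

153.68


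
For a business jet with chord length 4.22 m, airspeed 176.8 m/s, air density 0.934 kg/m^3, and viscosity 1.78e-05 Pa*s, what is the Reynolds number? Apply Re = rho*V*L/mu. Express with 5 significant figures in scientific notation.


Step 1: Numerator = rho * V * L = 0.934 * 176.8 * 4.22 = 696.853664
Step 2: Re = 696.853664 / 1.78e-05
Step 3: Re = 3.9149e+07

3.9149e+07


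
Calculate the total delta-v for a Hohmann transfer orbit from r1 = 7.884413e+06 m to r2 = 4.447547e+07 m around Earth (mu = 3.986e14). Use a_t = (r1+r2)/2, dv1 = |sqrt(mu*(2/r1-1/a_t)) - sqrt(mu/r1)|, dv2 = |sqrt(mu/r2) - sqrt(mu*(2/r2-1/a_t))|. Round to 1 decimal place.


Step 1: Transfer semi-major axis a_t = (7.884413e+06 + 4.447547e+07) / 2 = 2.617994e+07 m
Step 2: v1 (circular at r1) = sqrt(mu/r1) = 7110.24 m/s
Step 3: v_t1 = sqrt(mu*(2/r1 - 1/a_t)) = 9267.44 m/s
Step 4: dv1 = |9267.44 - 7110.24| = 2157.21 m/s
Step 5: v2 (circular at r2) = 2993.7 m/s, v_t2 = 1642.89 m/s
Step 6: dv2 = |2993.7 - 1642.89| = 1350.81 m/s
Step 7: Total delta-v = 2157.21 + 1350.81 = 3508.0 m/s

3508.0


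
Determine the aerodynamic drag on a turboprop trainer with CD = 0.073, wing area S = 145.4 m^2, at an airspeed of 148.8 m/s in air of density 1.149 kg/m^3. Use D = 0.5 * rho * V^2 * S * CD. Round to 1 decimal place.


Step 1: Dynamic pressure q = 0.5 * 1.149 * 148.8^2 = 12720.2573 Pa
Step 2: Drag D = q * S * CD = 12720.2573 * 145.4 * 0.073
Step 3: D = 135015.4 N

135015.4


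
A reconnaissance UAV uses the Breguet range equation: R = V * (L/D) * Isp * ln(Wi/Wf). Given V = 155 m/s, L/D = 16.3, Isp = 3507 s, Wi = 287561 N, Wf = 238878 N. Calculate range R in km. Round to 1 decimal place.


Step 1: Coefficient = V * (L/D) * Isp = 155 * 16.3 * 3507 = 8860435.5 m
Step 2: Wi/Wf = 287561 / 238878 = 1.203799
Step 3: ln(1.203799) = 0.185482
Step 4: R = 8860435.5 * 0.185482 = 1643451.7 m = 1643.5 km

1643.5


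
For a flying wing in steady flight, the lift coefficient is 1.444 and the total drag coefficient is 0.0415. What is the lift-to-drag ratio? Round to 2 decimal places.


Step 1: L/D = CL / CD = 1.444 / 0.0415
Step 2: L/D = 34.80

34.80


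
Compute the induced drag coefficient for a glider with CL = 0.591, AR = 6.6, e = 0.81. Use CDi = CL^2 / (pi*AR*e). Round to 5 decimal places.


Step 1: CL^2 = 0.591^2 = 0.349281
Step 2: pi * AR * e = 3.14159 * 6.6 * 0.81 = 16.794954
Step 3: CDi = 0.349281 / 16.794954 = 0.02080

0.02080


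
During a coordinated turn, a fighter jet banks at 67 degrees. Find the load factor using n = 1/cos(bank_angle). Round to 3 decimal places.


Step 1: Convert 67 degrees to radians = 1.169371
Step 2: cos(67 deg) = 0.390731
Step 3: n = 1 / 0.390731 = 2.559

2.559


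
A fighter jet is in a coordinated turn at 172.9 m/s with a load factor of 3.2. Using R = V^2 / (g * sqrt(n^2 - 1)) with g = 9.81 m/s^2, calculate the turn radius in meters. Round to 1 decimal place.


Step 1: V^2 = 172.9^2 = 29894.41
Step 2: n^2 - 1 = 3.2^2 - 1 = 9.24
Step 3: sqrt(9.24) = 3.039737
Step 4: R = 29894.41 / (9.81 * 3.039737) = 1002.5 m

1002.5


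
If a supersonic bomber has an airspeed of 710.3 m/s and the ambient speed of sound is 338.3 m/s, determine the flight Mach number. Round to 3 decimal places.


Step 1: M = V / a = 710.3 / 338.3
Step 2: M = 2.100

2.100


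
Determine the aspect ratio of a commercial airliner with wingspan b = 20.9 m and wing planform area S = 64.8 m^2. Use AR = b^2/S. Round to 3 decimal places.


Step 1: b^2 = 20.9^2 = 436.81
Step 2: AR = 436.81 / 64.8 = 6.741

6.741


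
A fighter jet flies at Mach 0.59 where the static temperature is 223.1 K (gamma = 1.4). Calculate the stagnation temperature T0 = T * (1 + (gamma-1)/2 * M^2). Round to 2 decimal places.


Step 1: (gamma-1)/2 = 0.2
Step 2: M^2 = 0.3481
Step 3: 1 + 0.2 * 0.3481 = 1.06962
Step 4: T0 = 223.1 * 1.06962 = 238.63 K

238.63


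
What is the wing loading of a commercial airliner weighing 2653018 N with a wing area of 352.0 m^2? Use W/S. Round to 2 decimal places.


Step 1: Wing loading = W / S = 2653018 / 352.0
Step 2: Wing loading = 7536.98 N/m^2

7536.98


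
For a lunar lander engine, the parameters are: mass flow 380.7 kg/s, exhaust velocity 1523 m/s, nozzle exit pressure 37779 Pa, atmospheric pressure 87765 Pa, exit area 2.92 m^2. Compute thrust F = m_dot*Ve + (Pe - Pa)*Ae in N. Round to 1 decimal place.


Step 1: Momentum thrust = m_dot * Ve = 380.7 * 1523 = 579806.1 N
Step 2: Pressure thrust = (Pe - Pa) * Ae = (37779 - 87765) * 2.92 = -145959.12 N
Step 3: Total thrust F = 579806.1 + -145959.12 = 433847.0 N

433847.0


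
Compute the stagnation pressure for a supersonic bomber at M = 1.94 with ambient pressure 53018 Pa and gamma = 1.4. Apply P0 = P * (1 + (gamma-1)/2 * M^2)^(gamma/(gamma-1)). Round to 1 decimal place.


Step 1: (gamma-1)/2 * M^2 = 0.2 * 3.7636 = 0.75272
Step 2: 1 + 0.75272 = 1.75272
Step 3: Exponent gamma/(gamma-1) = 3.5
Step 4: P0 = 53018 * 1.75272^3.5 = 377935.1 Pa

377935.1


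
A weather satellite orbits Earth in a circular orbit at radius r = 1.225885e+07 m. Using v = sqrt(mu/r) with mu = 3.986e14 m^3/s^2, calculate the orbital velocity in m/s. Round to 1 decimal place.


Step 1: mu / r = 3.986e14 / 1.225885e+07 = 32515284.8758
Step 2: v = sqrt(32515284.8758) = 5702.2 m/s

5702.2


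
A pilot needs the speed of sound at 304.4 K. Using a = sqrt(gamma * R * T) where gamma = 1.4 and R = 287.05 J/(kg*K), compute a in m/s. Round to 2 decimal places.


Step 1: gamma * R * T = 1.4 * 287.05 * 304.4 = 122329.228
Step 2: a = sqrt(122329.228) = 349.76 m/s

349.76


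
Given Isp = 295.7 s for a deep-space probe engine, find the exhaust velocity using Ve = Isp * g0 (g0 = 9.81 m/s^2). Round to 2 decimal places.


Step 1: Ve = Isp * g0 = 295.7 * 9.81
Step 2: Ve = 2900.82 m/s

2900.82


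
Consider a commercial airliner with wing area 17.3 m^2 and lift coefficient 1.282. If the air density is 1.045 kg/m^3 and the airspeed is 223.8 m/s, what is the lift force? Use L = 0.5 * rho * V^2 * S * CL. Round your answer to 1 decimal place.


Step 1: Calculate dynamic pressure q = 0.5 * 1.045 * 223.8^2 = 0.5 * 1.045 * 50086.44 = 26170.1649 Pa
Step 2: Multiply by wing area and lift coefficient: L = 26170.1649 * 17.3 * 1.282
Step 3: L = 452743.8528 * 1.282 = 580417.6 N

580417.6


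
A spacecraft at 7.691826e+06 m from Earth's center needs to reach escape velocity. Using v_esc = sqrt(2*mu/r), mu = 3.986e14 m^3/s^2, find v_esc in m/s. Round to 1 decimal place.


Step 1: 2*mu/r = 2 * 3.986e14 / 7.691826e+06 = 103642490.0927
Step 2: v_esc = sqrt(103642490.0927) = 10180.5 m/s

10180.5


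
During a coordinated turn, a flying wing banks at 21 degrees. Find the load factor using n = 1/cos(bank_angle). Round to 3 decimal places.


Step 1: Convert 21 degrees to radians = 0.366519
Step 2: cos(21 deg) = 0.93358
Step 3: n = 1 / 0.93358 = 1.071

1.071


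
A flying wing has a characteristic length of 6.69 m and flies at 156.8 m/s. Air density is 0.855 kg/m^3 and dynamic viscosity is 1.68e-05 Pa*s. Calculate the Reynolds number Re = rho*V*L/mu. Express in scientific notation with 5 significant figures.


Step 1: Numerator = rho * V * L = 0.855 * 156.8 * 6.69 = 896.88816
Step 2: Re = 896.88816 / 1.68e-05
Step 3: Re = 5.3386e+07

5.3386e+07


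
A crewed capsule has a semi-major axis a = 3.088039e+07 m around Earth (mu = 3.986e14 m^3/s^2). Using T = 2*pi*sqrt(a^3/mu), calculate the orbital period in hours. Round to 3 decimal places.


Step 1: a^3 / mu = 2.944749e+22 / 3.986e14 = 7.387730e+07
Step 2: sqrt(7.387730e+07) = 8595.1907 s
Step 3: T = 2*pi * 8595.1907 = 54005.18 s
Step 4: T in hours = 54005.18 / 3600 = 15.001 hours

15.001


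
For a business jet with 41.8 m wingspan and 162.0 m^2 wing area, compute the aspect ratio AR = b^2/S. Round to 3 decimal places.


Step 1: b^2 = 41.8^2 = 1747.24
Step 2: AR = 1747.24 / 162.0 = 10.785

10.785


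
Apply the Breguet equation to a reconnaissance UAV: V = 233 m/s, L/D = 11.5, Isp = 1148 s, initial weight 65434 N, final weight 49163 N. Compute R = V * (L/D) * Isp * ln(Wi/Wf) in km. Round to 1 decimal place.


Step 1: Coefficient = V * (L/D) * Isp = 233 * 11.5 * 1148 = 3076066.0 m
Step 2: Wi/Wf = 65434 / 49163 = 1.33096
Step 3: ln(1.33096) = 0.285901
Step 4: R = 3076066.0 * 0.285901 = 879449.4 m = 879.4 km

879.4


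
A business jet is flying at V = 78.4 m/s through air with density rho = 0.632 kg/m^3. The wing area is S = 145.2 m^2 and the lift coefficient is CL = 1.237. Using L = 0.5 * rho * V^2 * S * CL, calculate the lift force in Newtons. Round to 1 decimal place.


Step 1: Calculate dynamic pressure q = 0.5 * 0.632 * 78.4^2 = 0.5 * 0.632 * 6146.56 = 1942.313 Pa
Step 2: Multiply by wing area and lift coefficient: L = 1942.313 * 145.2 * 1.237
Step 3: L = 282023.8418 * 1.237 = 348863.5 N

348863.5


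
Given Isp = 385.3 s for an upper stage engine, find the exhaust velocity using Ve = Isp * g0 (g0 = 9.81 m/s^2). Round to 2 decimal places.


Step 1: Ve = Isp * g0 = 385.3 * 9.81
Step 2: Ve = 3779.79 m/s

3779.79


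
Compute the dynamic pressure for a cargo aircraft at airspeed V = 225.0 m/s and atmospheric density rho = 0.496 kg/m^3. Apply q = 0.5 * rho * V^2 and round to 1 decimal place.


Step 1: V^2 = 225.0^2 = 50625.0
Step 2: q = 0.5 * 0.496 * 50625.0
Step 3: q = 12555.0 Pa

12555.0


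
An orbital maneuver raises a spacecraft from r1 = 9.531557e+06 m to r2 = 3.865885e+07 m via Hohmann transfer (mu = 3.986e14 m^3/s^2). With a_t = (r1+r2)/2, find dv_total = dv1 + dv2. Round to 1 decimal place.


Step 1: Transfer semi-major axis a_t = (9.531557e+06 + 3.865885e+07) / 2 = 2.409520e+07 m
Step 2: v1 (circular at r1) = sqrt(mu/r1) = 6466.76 m/s
Step 3: v_t1 = sqrt(mu*(2/r1 - 1/a_t)) = 8191.17 m/s
Step 4: dv1 = |8191.17 - 6466.76| = 1724.41 m/s
Step 5: v2 (circular at r2) = 3211.03 m/s, v_t2 = 2019.58 m/s
Step 6: dv2 = |3211.03 - 2019.58| = 1191.45 m/s
Step 7: Total delta-v = 1724.41 + 1191.45 = 2915.9 m/s

2915.9


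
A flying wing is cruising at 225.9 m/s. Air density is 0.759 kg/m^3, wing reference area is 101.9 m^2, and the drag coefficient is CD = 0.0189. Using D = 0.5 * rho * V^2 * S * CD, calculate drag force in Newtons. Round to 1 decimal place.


Step 1: Dynamic pressure q = 0.5 * 0.759 * 225.9^2 = 19366.1924 Pa
Step 2: Drag D = q * S * CD = 19366.1924 * 101.9 * 0.0189
Step 3: D = 37297.5 N

37297.5


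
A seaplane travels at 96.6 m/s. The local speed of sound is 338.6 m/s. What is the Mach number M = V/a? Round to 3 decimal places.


Step 1: M = V / a = 96.6 / 338.6
Step 2: M = 0.285

0.285


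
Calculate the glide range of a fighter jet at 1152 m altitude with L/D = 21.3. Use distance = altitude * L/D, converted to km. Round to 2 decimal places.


Step 1: Glide distance = altitude * L/D = 1152 * 21.3 = 24537.6 m
Step 2: Convert to km: 24537.6 / 1000 = 24.54 km

24.54


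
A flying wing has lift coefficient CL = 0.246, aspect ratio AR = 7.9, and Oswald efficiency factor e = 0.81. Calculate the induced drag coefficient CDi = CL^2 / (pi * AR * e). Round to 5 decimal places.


Step 1: CL^2 = 0.246^2 = 0.060516
Step 2: pi * AR * e = 3.14159 * 7.9 * 0.81 = 20.103051
Step 3: CDi = 0.060516 / 20.103051 = 0.00301

0.00301


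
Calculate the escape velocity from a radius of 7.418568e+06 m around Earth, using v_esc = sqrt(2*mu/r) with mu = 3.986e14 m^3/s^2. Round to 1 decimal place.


Step 1: 2*mu/r = 2 * 3.986e14 / 7.418568e+06 = 107460092.0285
Step 2: v_esc = sqrt(107460092.0285) = 10366.3 m/s

10366.3


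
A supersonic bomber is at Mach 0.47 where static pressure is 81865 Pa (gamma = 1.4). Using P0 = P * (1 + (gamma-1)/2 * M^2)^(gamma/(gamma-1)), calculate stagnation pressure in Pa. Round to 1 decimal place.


Step 1: (gamma-1)/2 * M^2 = 0.2 * 0.2209 = 0.04418
Step 2: 1 + 0.04418 = 1.04418
Step 3: Exponent gamma/(gamma-1) = 3.5
Step 4: P0 = 81865 * 1.04418^3.5 = 95238.4 Pa

95238.4


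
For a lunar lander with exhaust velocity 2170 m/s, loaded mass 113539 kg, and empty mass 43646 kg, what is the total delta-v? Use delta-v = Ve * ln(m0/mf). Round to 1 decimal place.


Step 1: Mass ratio m0/mf = 113539 / 43646 = 2.601361
Step 2: ln(2.601361) = 0.956035
Step 3: delta-v = 2170 * 0.956035 = 2074.6 m/s

2074.6


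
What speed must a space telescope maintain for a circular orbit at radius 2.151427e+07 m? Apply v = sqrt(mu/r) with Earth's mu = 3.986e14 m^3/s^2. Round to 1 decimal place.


Step 1: mu / r = 3.986e14 / 2.151427e+07 = 18527237.9681
Step 2: v = sqrt(18527237.9681) = 4304.3 m/s

4304.3
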